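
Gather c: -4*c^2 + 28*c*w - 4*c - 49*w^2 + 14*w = -4*c^2 + c*(28*w - 4) - 49*w^2 + 14*w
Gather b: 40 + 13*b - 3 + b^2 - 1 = b^2 + 13*b + 36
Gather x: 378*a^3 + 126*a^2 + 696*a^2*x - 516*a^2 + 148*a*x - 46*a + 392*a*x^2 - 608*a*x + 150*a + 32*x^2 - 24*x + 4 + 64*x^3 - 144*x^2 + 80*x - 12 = 378*a^3 - 390*a^2 + 104*a + 64*x^3 + x^2*(392*a - 112) + x*(696*a^2 - 460*a + 56) - 8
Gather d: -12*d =-12*d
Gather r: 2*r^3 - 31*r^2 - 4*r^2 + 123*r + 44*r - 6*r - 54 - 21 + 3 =2*r^3 - 35*r^2 + 161*r - 72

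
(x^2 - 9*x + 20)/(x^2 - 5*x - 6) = (-x^2 + 9*x - 20)/(-x^2 + 5*x + 6)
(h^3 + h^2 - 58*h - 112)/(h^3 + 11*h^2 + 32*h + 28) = (h - 8)/(h + 2)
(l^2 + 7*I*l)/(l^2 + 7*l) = (l + 7*I)/(l + 7)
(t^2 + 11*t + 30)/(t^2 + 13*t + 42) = (t + 5)/(t + 7)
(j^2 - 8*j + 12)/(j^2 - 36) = (j - 2)/(j + 6)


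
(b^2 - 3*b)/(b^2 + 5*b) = (b - 3)/(b + 5)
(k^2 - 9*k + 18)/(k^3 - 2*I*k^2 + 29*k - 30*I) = (k^2 - 9*k + 18)/(k^3 - 2*I*k^2 + 29*k - 30*I)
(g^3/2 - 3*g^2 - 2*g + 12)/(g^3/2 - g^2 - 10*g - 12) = (g - 2)/(g + 2)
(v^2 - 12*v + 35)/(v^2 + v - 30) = (v - 7)/(v + 6)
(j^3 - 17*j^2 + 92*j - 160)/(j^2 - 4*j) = j - 13 + 40/j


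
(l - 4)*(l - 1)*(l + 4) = l^3 - l^2 - 16*l + 16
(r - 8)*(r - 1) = r^2 - 9*r + 8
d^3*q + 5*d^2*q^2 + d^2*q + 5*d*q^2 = d*(d + 5*q)*(d*q + q)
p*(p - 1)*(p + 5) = p^3 + 4*p^2 - 5*p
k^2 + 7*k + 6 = (k + 1)*(k + 6)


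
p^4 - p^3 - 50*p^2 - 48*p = p*(p - 8)*(p + 1)*(p + 6)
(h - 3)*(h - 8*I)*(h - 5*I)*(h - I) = h^4 - 3*h^3 - 14*I*h^3 - 53*h^2 + 42*I*h^2 + 159*h + 40*I*h - 120*I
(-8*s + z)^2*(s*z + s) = 64*s^3*z + 64*s^3 - 16*s^2*z^2 - 16*s^2*z + s*z^3 + s*z^2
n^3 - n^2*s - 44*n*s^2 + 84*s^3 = (n - 6*s)*(n - 2*s)*(n + 7*s)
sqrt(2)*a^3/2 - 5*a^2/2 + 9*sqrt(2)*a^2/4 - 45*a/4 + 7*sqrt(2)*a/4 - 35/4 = (a + 7/2)*(a - 5*sqrt(2)/2)*(sqrt(2)*a/2 + sqrt(2)/2)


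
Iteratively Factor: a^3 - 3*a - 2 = (a + 1)*(a^2 - a - 2) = (a + 1)^2*(a - 2)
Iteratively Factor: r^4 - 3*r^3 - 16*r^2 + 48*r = (r - 4)*(r^3 + r^2 - 12*r) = r*(r - 4)*(r^2 + r - 12) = r*(r - 4)*(r + 4)*(r - 3)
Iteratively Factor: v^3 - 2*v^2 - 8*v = (v - 4)*(v^2 + 2*v) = v*(v - 4)*(v + 2)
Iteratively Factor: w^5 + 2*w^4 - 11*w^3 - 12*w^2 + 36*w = (w)*(w^4 + 2*w^3 - 11*w^2 - 12*w + 36) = w*(w + 3)*(w^3 - w^2 - 8*w + 12) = w*(w - 2)*(w + 3)*(w^2 + w - 6) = w*(w - 2)*(w + 3)^2*(w - 2)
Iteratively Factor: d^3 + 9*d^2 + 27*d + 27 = (d + 3)*(d^2 + 6*d + 9) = (d + 3)^2*(d + 3)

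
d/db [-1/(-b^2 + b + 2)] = (1 - 2*b)/(-b^2 + b + 2)^2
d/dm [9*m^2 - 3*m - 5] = 18*m - 3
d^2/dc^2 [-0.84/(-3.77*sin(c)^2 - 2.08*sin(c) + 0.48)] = (-47.755344*sin(c)^4 - 19.760832*sin(c)^3 + 61.918584*sin(c)^2 + 38.683008*sin(c) + 10.30848)/(3.77*sin(c)^2 + 2.08*sin(c) - 0.48)^3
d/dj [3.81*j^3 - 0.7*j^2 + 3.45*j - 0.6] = 11.43*j^2 - 1.4*j + 3.45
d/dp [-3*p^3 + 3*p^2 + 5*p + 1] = -9*p^2 + 6*p + 5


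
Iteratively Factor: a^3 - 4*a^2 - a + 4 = (a + 1)*(a^2 - 5*a + 4) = (a - 4)*(a + 1)*(a - 1)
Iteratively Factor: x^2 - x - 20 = (x + 4)*(x - 5)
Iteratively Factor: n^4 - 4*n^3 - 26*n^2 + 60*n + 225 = (n - 5)*(n^3 + n^2 - 21*n - 45) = (n - 5)*(n + 3)*(n^2 - 2*n - 15) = (n - 5)^2*(n + 3)*(n + 3)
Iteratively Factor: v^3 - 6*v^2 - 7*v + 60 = (v - 4)*(v^2 - 2*v - 15) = (v - 5)*(v - 4)*(v + 3)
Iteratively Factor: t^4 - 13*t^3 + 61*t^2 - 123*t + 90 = (t - 2)*(t^3 - 11*t^2 + 39*t - 45) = (t - 5)*(t - 2)*(t^2 - 6*t + 9) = (t - 5)*(t - 3)*(t - 2)*(t - 3)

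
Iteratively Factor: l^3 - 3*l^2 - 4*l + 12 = (l - 2)*(l^2 - l - 6) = (l - 3)*(l - 2)*(l + 2)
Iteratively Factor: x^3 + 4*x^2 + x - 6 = (x - 1)*(x^2 + 5*x + 6) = (x - 1)*(x + 2)*(x + 3)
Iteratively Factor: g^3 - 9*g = (g + 3)*(g^2 - 3*g) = (g - 3)*(g + 3)*(g)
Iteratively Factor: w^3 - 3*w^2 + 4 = (w - 2)*(w^2 - w - 2) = (w - 2)^2*(w + 1)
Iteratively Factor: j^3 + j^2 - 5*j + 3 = (j - 1)*(j^2 + 2*j - 3) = (j - 1)*(j + 3)*(j - 1)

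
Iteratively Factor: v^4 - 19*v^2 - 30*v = (v + 2)*(v^3 - 2*v^2 - 15*v) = v*(v + 2)*(v^2 - 2*v - 15) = v*(v - 5)*(v + 2)*(v + 3)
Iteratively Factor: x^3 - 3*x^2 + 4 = (x - 2)*(x^2 - x - 2) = (x - 2)^2*(x + 1)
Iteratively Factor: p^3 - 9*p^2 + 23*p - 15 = (p - 1)*(p^2 - 8*p + 15) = (p - 5)*(p - 1)*(p - 3)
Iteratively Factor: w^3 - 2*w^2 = (w)*(w^2 - 2*w) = w^2*(w - 2)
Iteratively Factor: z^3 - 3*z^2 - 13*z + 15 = (z + 3)*(z^2 - 6*z + 5) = (z - 5)*(z + 3)*(z - 1)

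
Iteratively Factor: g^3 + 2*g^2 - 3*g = (g + 3)*(g^2 - g) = (g - 1)*(g + 3)*(g)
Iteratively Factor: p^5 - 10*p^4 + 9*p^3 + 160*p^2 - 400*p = (p - 5)*(p^4 - 5*p^3 - 16*p^2 + 80*p) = (p - 5)*(p - 4)*(p^3 - p^2 - 20*p) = (p - 5)^2*(p - 4)*(p^2 + 4*p) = p*(p - 5)^2*(p - 4)*(p + 4)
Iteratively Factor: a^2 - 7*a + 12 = (a - 3)*(a - 4)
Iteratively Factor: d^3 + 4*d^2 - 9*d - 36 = (d + 3)*(d^2 + d - 12) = (d + 3)*(d + 4)*(d - 3)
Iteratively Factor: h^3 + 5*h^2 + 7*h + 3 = (h + 3)*(h^2 + 2*h + 1) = (h + 1)*(h + 3)*(h + 1)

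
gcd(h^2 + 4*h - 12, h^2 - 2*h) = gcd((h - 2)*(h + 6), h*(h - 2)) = h - 2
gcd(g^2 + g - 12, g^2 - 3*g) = g - 3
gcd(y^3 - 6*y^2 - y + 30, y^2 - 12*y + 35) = y - 5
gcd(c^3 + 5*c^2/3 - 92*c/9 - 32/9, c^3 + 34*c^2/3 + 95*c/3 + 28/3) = c^2 + 13*c/3 + 4/3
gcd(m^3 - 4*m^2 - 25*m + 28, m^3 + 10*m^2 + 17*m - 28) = m^2 + 3*m - 4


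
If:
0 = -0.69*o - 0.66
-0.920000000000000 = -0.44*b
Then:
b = 2.09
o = -0.96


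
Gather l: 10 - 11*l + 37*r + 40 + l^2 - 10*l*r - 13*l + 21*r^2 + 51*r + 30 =l^2 + l*(-10*r - 24) + 21*r^2 + 88*r + 80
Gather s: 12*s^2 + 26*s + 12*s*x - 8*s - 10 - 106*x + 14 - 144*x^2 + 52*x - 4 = 12*s^2 + s*(12*x + 18) - 144*x^2 - 54*x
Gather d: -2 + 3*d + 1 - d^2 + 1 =-d^2 + 3*d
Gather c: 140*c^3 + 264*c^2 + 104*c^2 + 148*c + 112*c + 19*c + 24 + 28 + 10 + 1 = 140*c^3 + 368*c^2 + 279*c + 63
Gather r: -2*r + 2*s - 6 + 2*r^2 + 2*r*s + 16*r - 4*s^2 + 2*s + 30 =2*r^2 + r*(2*s + 14) - 4*s^2 + 4*s + 24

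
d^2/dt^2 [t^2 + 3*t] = 2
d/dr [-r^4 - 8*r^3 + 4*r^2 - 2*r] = -4*r^3 - 24*r^2 + 8*r - 2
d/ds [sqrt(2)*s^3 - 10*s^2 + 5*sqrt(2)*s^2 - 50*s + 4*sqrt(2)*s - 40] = 3*sqrt(2)*s^2 - 20*s + 10*sqrt(2)*s - 50 + 4*sqrt(2)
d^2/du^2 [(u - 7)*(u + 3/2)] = 2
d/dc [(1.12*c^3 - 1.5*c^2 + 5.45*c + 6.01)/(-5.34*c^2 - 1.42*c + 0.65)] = (-5.9808*c^4 - 3.1808*c^3 + 33.417*c^2 + 62.2368*c + 12.0767)/(28.5156*c^4 + 15.1656*c^3 - 4.9256*c^2 - 1.846*c + 0.4225)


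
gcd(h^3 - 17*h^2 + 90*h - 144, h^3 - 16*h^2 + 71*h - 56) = h - 8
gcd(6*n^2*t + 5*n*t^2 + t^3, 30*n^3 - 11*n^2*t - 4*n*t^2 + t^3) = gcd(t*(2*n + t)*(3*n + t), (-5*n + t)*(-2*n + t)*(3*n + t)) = 3*n + t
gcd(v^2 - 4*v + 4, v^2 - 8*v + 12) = v - 2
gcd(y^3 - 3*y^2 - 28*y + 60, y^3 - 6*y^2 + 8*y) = y - 2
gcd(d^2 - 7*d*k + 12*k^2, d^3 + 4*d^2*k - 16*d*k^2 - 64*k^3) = d - 4*k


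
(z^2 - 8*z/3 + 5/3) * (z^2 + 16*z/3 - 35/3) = z^4 + 8*z^3/3 - 218*z^2/9 + 40*z - 175/9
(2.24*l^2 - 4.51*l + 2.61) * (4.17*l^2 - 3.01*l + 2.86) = 9.3408*l^4 - 25.5491*l^3 + 30.8652*l^2 - 20.7547*l + 7.4646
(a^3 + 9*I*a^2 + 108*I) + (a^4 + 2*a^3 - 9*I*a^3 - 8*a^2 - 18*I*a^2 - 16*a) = a^4 + 3*a^3 - 9*I*a^3 - 8*a^2 - 9*I*a^2 - 16*a + 108*I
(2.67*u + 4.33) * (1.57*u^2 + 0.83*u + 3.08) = 4.1919*u^3 + 9.0142*u^2 + 11.8175*u + 13.3364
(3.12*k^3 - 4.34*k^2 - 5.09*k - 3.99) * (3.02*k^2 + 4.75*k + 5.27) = 9.4224*k^5 + 1.7132*k^4 - 19.5444*k^3 - 59.0991*k^2 - 45.7768*k - 21.0273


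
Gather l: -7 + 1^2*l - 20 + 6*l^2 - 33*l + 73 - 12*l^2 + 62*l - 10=-6*l^2 + 30*l + 36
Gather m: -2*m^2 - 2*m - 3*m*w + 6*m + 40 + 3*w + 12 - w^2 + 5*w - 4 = -2*m^2 + m*(4 - 3*w) - w^2 + 8*w + 48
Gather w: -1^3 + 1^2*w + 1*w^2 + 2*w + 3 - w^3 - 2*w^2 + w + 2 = -w^3 - w^2 + 4*w + 4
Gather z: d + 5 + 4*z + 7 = d + 4*z + 12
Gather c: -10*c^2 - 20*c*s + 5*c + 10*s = -10*c^2 + c*(5 - 20*s) + 10*s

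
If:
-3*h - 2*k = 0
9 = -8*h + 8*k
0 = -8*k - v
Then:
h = -9/20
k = 27/40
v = -27/5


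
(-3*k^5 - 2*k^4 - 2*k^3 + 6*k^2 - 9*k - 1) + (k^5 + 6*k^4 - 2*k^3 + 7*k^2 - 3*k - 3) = -2*k^5 + 4*k^4 - 4*k^3 + 13*k^2 - 12*k - 4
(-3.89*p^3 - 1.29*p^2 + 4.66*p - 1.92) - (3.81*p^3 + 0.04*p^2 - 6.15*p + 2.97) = -7.7*p^3 - 1.33*p^2 + 10.81*p - 4.89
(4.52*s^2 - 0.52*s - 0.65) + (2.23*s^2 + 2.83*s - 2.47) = 6.75*s^2 + 2.31*s - 3.12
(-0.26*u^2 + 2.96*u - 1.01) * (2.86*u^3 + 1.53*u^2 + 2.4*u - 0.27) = -0.7436*u^5 + 8.0678*u^4 + 1.0162*u^3 + 5.6289*u^2 - 3.2232*u + 0.2727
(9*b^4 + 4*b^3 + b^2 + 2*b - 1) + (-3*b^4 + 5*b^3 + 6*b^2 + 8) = 6*b^4 + 9*b^3 + 7*b^2 + 2*b + 7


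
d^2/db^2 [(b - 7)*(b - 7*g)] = 2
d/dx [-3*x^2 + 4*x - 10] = 4 - 6*x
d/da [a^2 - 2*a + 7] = 2*a - 2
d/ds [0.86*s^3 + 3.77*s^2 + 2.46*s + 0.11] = 2.58*s^2 + 7.54*s + 2.46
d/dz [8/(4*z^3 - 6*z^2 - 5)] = 96*z*(1 - z)/(-4*z^3 + 6*z^2 + 5)^2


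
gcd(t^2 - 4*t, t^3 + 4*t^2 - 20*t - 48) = t - 4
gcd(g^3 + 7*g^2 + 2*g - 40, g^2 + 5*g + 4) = g + 4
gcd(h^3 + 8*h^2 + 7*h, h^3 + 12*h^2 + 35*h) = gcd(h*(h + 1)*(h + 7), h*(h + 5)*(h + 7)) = h^2 + 7*h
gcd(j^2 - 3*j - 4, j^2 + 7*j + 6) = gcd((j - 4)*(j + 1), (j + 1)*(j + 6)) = j + 1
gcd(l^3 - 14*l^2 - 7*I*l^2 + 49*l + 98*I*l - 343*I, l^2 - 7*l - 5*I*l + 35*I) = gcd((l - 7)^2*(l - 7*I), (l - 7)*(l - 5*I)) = l - 7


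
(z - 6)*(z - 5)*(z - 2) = z^3 - 13*z^2 + 52*z - 60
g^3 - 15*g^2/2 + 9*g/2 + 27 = (g - 6)*(g - 3)*(g + 3/2)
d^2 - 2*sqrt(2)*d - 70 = (d - 7*sqrt(2))*(d + 5*sqrt(2))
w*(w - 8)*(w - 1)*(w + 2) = w^4 - 7*w^3 - 10*w^2 + 16*w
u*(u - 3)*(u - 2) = u^3 - 5*u^2 + 6*u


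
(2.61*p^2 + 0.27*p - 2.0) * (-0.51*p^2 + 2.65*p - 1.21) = -1.3311*p^4 + 6.7788*p^3 - 1.4226*p^2 - 5.6267*p + 2.42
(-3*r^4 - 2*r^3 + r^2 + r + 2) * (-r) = 3*r^5 + 2*r^4 - r^3 - r^2 - 2*r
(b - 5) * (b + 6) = b^2 + b - 30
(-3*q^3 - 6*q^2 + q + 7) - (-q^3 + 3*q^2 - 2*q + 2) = -2*q^3 - 9*q^2 + 3*q + 5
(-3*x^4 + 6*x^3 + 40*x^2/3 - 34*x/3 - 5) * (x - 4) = -3*x^5 + 18*x^4 - 32*x^3/3 - 194*x^2/3 + 121*x/3 + 20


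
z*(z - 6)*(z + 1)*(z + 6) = z^4 + z^3 - 36*z^2 - 36*z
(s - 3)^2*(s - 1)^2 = s^4 - 8*s^3 + 22*s^2 - 24*s + 9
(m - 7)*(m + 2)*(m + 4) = m^3 - m^2 - 34*m - 56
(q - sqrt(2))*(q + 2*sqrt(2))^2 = q^3 + 3*sqrt(2)*q^2 - 8*sqrt(2)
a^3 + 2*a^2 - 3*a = a*(a - 1)*(a + 3)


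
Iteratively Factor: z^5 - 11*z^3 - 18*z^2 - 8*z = (z + 2)*(z^4 - 2*z^3 - 7*z^2 - 4*z) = (z + 1)*(z + 2)*(z^3 - 3*z^2 - 4*z) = (z + 1)^2*(z + 2)*(z^2 - 4*z) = (z - 4)*(z + 1)^2*(z + 2)*(z)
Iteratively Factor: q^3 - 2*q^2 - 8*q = (q)*(q^2 - 2*q - 8) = q*(q - 4)*(q + 2)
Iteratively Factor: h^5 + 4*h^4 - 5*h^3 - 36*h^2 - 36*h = (h + 2)*(h^4 + 2*h^3 - 9*h^2 - 18*h) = h*(h + 2)*(h^3 + 2*h^2 - 9*h - 18) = h*(h + 2)*(h + 3)*(h^2 - h - 6) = h*(h - 3)*(h + 2)*(h + 3)*(h + 2)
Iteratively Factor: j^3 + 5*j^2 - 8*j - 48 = (j + 4)*(j^2 + j - 12) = (j + 4)^2*(j - 3)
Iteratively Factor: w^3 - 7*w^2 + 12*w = (w - 3)*(w^2 - 4*w) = w*(w - 3)*(w - 4)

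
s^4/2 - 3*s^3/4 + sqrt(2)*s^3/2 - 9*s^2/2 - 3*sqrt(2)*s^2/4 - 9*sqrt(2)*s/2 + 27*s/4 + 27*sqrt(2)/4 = (s/2 + sqrt(2)/2)*(s - 3)*(s - 3/2)*(s + 3)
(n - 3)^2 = n^2 - 6*n + 9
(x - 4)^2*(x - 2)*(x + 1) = x^4 - 9*x^3 + 22*x^2 - 32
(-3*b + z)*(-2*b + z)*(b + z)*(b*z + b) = 6*b^4*z + 6*b^4 + b^3*z^2 + b^3*z - 4*b^2*z^3 - 4*b^2*z^2 + b*z^4 + b*z^3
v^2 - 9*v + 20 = (v - 5)*(v - 4)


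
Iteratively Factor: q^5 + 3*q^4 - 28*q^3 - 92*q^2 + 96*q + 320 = (q - 5)*(q^4 + 8*q^3 + 12*q^2 - 32*q - 64) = (q - 5)*(q - 2)*(q^3 + 10*q^2 + 32*q + 32) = (q - 5)*(q - 2)*(q + 4)*(q^2 + 6*q + 8) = (q - 5)*(q - 2)*(q + 2)*(q + 4)*(q + 4)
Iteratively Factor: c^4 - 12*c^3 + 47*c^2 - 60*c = (c)*(c^3 - 12*c^2 + 47*c - 60) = c*(c - 3)*(c^2 - 9*c + 20) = c*(c - 5)*(c - 3)*(c - 4)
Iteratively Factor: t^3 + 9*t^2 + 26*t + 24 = (t + 2)*(t^2 + 7*t + 12) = (t + 2)*(t + 3)*(t + 4)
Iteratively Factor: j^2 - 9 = (j + 3)*(j - 3)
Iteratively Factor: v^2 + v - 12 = (v + 4)*(v - 3)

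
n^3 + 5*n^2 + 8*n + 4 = (n + 1)*(n + 2)^2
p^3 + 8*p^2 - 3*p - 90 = (p - 3)*(p + 5)*(p + 6)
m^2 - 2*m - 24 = (m - 6)*(m + 4)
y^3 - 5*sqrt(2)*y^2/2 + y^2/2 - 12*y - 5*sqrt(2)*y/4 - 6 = (y + 1/2)*(y - 4*sqrt(2))*(y + 3*sqrt(2)/2)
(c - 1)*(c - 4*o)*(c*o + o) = c^3*o - 4*c^2*o^2 - c*o + 4*o^2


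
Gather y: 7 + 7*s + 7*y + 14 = 7*s + 7*y + 21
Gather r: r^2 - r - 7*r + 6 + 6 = r^2 - 8*r + 12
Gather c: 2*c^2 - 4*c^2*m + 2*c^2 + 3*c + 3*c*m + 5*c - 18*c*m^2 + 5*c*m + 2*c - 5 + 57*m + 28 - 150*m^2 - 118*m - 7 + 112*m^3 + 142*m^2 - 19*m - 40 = c^2*(4 - 4*m) + c*(-18*m^2 + 8*m + 10) + 112*m^3 - 8*m^2 - 80*m - 24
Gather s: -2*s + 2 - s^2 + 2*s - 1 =1 - s^2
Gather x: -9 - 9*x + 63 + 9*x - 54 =0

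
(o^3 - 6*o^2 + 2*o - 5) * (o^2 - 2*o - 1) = o^5 - 8*o^4 + 13*o^3 - 3*o^2 + 8*o + 5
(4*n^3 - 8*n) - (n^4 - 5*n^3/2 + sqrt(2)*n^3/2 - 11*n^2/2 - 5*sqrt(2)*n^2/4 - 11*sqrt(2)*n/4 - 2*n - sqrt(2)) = -n^4 - sqrt(2)*n^3/2 + 13*n^3/2 + 5*sqrt(2)*n^2/4 + 11*n^2/2 - 6*n + 11*sqrt(2)*n/4 + sqrt(2)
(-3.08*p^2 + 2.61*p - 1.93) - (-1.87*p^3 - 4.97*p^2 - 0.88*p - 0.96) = 1.87*p^3 + 1.89*p^2 + 3.49*p - 0.97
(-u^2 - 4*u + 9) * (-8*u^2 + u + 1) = 8*u^4 + 31*u^3 - 77*u^2 + 5*u + 9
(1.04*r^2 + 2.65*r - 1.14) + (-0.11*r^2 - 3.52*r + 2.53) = 0.93*r^2 - 0.87*r + 1.39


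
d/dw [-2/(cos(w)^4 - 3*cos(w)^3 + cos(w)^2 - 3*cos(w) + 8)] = 2*(-4*cos(w)^3 + 9*cos(w)^2 - 2*cos(w) + 3)*sin(w)/(cos(w)^4 - 3*cos(w)^3 + cos(w)^2 - 3*cos(w) + 8)^2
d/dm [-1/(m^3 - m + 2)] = (3*m^2 - 1)/(m^3 - m + 2)^2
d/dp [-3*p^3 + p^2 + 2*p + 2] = -9*p^2 + 2*p + 2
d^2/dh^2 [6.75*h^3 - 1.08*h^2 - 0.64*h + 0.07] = 40.5*h - 2.16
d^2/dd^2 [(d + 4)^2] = 2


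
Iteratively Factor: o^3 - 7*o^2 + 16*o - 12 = (o - 2)*(o^2 - 5*o + 6) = (o - 3)*(o - 2)*(o - 2)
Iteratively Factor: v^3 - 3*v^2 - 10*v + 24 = (v + 3)*(v^2 - 6*v + 8) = (v - 2)*(v + 3)*(v - 4)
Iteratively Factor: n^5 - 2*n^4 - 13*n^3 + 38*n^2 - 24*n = (n + 4)*(n^4 - 6*n^3 + 11*n^2 - 6*n) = (n - 2)*(n + 4)*(n^3 - 4*n^2 + 3*n) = (n - 3)*(n - 2)*(n + 4)*(n^2 - n) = (n - 3)*(n - 2)*(n - 1)*(n + 4)*(n)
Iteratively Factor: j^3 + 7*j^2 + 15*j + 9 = (j + 3)*(j^2 + 4*j + 3) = (j + 3)^2*(j + 1)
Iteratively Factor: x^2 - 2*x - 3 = (x - 3)*(x + 1)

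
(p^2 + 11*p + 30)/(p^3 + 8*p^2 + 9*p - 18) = (p + 5)/(p^2 + 2*p - 3)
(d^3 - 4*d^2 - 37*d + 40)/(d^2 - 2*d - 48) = (d^2 + 4*d - 5)/(d + 6)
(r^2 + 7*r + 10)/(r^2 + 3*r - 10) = (r + 2)/(r - 2)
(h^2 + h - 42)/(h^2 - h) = (h^2 + h - 42)/(h*(h - 1))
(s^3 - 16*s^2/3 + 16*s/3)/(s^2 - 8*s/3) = (3*s^2 - 16*s + 16)/(3*s - 8)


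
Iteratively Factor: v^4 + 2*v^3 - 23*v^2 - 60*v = (v + 4)*(v^3 - 2*v^2 - 15*v) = v*(v + 4)*(v^2 - 2*v - 15) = v*(v - 5)*(v + 4)*(v + 3)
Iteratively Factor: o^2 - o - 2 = (o - 2)*(o + 1)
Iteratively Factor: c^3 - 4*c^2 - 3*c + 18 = (c - 3)*(c^2 - c - 6) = (c - 3)*(c + 2)*(c - 3)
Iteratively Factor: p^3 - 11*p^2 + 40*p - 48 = (p - 4)*(p^2 - 7*p + 12) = (p - 4)*(p - 3)*(p - 4)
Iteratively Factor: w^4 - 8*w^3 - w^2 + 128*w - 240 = (w + 4)*(w^3 - 12*w^2 + 47*w - 60) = (w - 4)*(w + 4)*(w^2 - 8*w + 15) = (w - 4)*(w - 3)*(w + 4)*(w - 5)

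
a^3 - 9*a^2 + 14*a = a*(a - 7)*(a - 2)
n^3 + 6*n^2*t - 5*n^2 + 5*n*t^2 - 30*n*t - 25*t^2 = (n - 5)*(n + t)*(n + 5*t)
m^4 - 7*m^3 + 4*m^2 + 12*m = m*(m - 6)*(m - 2)*(m + 1)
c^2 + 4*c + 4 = (c + 2)^2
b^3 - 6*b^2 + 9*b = b*(b - 3)^2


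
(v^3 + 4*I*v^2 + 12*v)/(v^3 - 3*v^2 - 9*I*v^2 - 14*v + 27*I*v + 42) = v*(v + 6*I)/(v^2 - v*(3 + 7*I) + 21*I)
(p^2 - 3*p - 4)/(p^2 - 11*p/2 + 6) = 2*(p + 1)/(2*p - 3)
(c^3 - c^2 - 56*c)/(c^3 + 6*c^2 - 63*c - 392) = c/(c + 7)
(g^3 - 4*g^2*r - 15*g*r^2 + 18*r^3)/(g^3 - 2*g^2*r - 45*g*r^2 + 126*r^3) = (-g^2 - 2*g*r + 3*r^2)/(-g^2 - 4*g*r + 21*r^2)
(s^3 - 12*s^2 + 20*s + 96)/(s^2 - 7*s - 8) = (s^2 - 4*s - 12)/(s + 1)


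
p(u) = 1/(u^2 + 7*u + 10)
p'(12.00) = 0.00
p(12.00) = 0.00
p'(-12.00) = 0.00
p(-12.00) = 0.01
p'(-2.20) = -8.29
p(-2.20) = -1.79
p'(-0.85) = -0.23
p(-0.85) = 0.21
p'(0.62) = -0.04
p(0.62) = 0.07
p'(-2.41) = -1.93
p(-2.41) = -0.94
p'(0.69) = -0.04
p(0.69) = 0.07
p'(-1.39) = -0.87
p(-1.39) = 0.45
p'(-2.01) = -3333.30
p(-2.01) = -33.44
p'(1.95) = -0.01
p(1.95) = 0.04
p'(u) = (-2*u - 7)/(u^2 + 7*u + 10)^2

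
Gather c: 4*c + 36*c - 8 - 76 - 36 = 40*c - 120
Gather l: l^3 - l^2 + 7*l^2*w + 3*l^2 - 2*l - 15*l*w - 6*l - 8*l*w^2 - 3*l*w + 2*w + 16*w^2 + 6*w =l^3 + l^2*(7*w + 2) + l*(-8*w^2 - 18*w - 8) + 16*w^2 + 8*w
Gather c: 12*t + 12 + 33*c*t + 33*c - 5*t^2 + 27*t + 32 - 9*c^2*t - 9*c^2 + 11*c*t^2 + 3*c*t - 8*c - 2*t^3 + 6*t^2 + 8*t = c^2*(-9*t - 9) + c*(11*t^2 + 36*t + 25) - 2*t^3 + t^2 + 47*t + 44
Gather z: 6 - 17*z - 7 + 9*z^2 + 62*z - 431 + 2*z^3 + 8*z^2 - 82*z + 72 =2*z^3 + 17*z^2 - 37*z - 360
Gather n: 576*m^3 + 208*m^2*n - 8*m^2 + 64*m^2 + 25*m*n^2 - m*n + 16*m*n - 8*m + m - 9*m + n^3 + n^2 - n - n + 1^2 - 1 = 576*m^3 + 56*m^2 - 16*m + n^3 + n^2*(25*m + 1) + n*(208*m^2 + 15*m - 2)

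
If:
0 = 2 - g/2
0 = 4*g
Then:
No Solution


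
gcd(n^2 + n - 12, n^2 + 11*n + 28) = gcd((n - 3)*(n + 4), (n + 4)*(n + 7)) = n + 4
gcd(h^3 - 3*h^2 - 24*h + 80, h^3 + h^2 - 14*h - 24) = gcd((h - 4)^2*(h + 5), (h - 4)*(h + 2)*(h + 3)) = h - 4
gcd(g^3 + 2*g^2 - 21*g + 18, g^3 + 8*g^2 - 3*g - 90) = g^2 + 3*g - 18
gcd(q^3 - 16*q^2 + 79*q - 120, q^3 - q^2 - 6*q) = q - 3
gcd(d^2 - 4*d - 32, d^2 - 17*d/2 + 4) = d - 8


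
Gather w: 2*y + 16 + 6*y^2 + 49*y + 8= 6*y^2 + 51*y + 24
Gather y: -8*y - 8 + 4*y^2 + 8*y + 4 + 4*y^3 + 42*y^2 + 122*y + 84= 4*y^3 + 46*y^2 + 122*y + 80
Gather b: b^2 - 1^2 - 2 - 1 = b^2 - 4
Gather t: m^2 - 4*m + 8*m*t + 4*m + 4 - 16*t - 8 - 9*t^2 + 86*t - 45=m^2 - 9*t^2 + t*(8*m + 70) - 49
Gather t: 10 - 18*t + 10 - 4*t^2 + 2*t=-4*t^2 - 16*t + 20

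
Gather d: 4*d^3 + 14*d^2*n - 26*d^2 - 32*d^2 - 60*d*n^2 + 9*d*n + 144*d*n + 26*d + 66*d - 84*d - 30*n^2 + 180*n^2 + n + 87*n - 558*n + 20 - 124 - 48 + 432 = 4*d^3 + d^2*(14*n - 58) + d*(-60*n^2 + 153*n + 8) + 150*n^2 - 470*n + 280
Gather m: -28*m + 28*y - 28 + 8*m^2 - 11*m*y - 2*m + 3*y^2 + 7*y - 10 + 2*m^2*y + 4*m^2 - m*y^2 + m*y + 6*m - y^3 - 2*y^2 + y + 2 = m^2*(2*y + 12) + m*(-y^2 - 10*y - 24) - y^3 + y^2 + 36*y - 36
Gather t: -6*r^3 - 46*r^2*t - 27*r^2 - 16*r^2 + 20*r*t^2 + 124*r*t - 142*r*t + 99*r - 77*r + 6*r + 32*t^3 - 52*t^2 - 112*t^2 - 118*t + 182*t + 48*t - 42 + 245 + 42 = -6*r^3 - 43*r^2 + 28*r + 32*t^3 + t^2*(20*r - 164) + t*(-46*r^2 - 18*r + 112) + 245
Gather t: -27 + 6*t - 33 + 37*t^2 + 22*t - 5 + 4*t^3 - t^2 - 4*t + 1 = 4*t^3 + 36*t^2 + 24*t - 64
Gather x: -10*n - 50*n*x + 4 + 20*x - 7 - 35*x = -10*n + x*(-50*n - 15) - 3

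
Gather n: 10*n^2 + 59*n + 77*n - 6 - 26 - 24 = 10*n^2 + 136*n - 56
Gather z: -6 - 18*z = -18*z - 6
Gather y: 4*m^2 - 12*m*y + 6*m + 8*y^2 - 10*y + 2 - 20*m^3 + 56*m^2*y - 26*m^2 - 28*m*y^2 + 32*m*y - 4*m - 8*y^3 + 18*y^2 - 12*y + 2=-20*m^3 - 22*m^2 + 2*m - 8*y^3 + y^2*(26 - 28*m) + y*(56*m^2 + 20*m - 22) + 4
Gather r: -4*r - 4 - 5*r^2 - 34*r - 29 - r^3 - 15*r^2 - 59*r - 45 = -r^3 - 20*r^2 - 97*r - 78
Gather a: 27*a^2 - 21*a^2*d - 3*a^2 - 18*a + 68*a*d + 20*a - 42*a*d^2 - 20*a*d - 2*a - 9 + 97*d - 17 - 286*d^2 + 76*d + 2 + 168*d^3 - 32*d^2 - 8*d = a^2*(24 - 21*d) + a*(-42*d^2 + 48*d) + 168*d^3 - 318*d^2 + 165*d - 24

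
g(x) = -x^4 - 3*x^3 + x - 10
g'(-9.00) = 2188.00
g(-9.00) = -4393.00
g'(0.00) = 1.00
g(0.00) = -10.00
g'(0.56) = -2.52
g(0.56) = -10.07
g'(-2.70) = 14.12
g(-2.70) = -6.80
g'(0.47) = -1.40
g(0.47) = -9.89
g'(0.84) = -7.72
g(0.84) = -11.44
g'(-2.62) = 11.16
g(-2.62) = -5.79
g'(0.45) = -1.19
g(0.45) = -9.86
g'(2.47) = -114.18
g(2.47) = -89.96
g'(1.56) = -36.09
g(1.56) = -25.75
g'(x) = -4*x^3 - 9*x^2 + 1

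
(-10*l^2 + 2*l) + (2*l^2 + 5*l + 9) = -8*l^2 + 7*l + 9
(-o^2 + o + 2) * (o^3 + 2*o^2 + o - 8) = -o^5 - o^4 + 3*o^3 + 13*o^2 - 6*o - 16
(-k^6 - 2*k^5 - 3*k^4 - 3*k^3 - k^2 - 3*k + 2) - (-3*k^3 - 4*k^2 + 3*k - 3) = -k^6 - 2*k^5 - 3*k^4 + 3*k^2 - 6*k + 5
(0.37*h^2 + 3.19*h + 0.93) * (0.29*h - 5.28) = 0.1073*h^3 - 1.0285*h^2 - 16.5735*h - 4.9104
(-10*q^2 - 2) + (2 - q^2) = -11*q^2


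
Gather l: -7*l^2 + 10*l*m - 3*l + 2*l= -7*l^2 + l*(10*m - 1)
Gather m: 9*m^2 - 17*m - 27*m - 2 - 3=9*m^2 - 44*m - 5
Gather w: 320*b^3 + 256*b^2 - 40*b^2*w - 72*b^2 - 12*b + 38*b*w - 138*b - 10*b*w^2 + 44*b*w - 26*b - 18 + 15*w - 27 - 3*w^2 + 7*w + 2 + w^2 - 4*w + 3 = 320*b^3 + 184*b^2 - 176*b + w^2*(-10*b - 2) + w*(-40*b^2 + 82*b + 18) - 40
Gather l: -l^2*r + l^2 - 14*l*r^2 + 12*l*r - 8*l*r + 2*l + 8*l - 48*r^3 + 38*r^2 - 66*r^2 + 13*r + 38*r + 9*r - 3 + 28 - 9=l^2*(1 - r) + l*(-14*r^2 + 4*r + 10) - 48*r^3 - 28*r^2 + 60*r + 16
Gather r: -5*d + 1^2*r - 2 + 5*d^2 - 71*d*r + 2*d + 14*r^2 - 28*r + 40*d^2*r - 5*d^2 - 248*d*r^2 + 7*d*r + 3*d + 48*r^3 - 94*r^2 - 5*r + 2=48*r^3 + r^2*(-248*d - 80) + r*(40*d^2 - 64*d - 32)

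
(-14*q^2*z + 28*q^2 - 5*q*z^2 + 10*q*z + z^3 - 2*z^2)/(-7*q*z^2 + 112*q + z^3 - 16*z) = (2*q*z - 4*q + z^2 - 2*z)/(z^2 - 16)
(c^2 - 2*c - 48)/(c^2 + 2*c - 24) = (c - 8)/(c - 4)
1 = 1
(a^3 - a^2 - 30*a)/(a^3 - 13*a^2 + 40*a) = (a^2 - a - 30)/(a^2 - 13*a + 40)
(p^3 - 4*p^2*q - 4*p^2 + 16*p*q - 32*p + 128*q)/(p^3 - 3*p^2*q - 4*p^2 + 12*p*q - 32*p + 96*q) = (p - 4*q)/(p - 3*q)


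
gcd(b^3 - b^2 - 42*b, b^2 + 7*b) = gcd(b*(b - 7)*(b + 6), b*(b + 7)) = b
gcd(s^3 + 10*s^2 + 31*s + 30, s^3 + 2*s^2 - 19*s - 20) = s + 5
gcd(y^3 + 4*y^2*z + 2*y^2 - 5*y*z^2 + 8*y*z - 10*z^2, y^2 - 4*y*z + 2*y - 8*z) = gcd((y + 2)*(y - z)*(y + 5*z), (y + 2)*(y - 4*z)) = y + 2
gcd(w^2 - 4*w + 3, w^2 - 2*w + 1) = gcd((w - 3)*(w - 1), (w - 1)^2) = w - 1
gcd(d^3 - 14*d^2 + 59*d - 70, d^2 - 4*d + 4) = d - 2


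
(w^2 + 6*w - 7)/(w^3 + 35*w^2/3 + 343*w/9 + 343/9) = 9*(w - 1)/(9*w^2 + 42*w + 49)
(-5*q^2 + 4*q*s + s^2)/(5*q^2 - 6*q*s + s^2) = (-5*q - s)/(5*q - s)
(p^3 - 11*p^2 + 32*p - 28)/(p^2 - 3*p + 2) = (p^2 - 9*p + 14)/(p - 1)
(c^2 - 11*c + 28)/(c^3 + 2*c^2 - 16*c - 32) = (c - 7)/(c^2 + 6*c + 8)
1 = 1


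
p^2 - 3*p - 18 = (p - 6)*(p + 3)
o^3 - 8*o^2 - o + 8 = (o - 8)*(o - 1)*(o + 1)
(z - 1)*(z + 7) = z^2 + 6*z - 7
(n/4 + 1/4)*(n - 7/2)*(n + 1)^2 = n^4/4 - n^3/8 - 15*n^2/8 - 19*n/8 - 7/8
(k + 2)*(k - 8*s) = k^2 - 8*k*s + 2*k - 16*s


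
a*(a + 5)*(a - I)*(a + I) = a^4 + 5*a^3 + a^2 + 5*a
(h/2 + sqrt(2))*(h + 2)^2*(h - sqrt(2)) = h^4/2 + sqrt(2)*h^3/2 + 2*h^3 + 2*sqrt(2)*h^2 - 8*h + 2*sqrt(2)*h - 8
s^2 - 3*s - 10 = (s - 5)*(s + 2)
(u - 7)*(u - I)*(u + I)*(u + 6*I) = u^4 - 7*u^3 + 6*I*u^3 + u^2 - 42*I*u^2 - 7*u + 6*I*u - 42*I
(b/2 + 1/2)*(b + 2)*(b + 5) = b^3/2 + 4*b^2 + 17*b/2 + 5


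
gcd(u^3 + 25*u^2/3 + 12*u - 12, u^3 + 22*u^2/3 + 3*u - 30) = u^2 + 9*u + 18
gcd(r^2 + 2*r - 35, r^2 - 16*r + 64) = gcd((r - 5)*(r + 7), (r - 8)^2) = 1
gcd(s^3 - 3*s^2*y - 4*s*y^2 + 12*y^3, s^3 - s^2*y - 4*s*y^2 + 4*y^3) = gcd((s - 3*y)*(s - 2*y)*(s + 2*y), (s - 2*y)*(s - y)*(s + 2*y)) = -s^2 + 4*y^2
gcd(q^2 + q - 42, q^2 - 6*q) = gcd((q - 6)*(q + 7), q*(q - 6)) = q - 6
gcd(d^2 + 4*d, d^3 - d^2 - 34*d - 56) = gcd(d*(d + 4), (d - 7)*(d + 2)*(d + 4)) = d + 4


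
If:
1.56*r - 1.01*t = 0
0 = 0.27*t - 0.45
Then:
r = 1.08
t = 1.67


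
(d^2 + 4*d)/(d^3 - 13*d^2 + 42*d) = (d + 4)/(d^2 - 13*d + 42)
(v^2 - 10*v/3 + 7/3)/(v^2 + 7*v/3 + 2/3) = (3*v^2 - 10*v + 7)/(3*v^2 + 7*v + 2)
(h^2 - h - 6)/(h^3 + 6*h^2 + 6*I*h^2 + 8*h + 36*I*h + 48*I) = (h - 3)/(h^2 + h*(4 + 6*I) + 24*I)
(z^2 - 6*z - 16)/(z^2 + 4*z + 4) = (z - 8)/(z + 2)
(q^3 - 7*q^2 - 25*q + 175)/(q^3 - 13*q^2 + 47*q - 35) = (q + 5)/(q - 1)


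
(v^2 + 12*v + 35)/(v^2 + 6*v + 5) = (v + 7)/(v + 1)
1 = 1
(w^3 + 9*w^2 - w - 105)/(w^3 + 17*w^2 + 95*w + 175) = (w - 3)/(w + 5)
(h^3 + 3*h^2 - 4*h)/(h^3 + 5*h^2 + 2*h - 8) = h/(h + 2)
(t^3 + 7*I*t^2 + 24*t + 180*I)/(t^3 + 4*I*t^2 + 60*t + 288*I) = (t - 5*I)/(t - 8*I)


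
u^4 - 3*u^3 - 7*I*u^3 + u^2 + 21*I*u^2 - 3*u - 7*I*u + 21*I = (u - 3)*(u - 7*I)*(u - I)*(u + I)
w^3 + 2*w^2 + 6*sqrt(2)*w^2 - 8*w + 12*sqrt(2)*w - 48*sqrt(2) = (w - 2)*(w + 4)*(w + 6*sqrt(2))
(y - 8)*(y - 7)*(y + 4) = y^3 - 11*y^2 - 4*y + 224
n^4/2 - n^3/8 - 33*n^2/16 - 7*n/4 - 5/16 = (n/2 + 1/2)*(n - 5/2)*(n + 1/4)*(n + 1)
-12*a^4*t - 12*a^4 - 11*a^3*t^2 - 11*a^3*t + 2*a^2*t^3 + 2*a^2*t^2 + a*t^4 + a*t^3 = (-3*a + t)*(a + t)*(4*a + t)*(a*t + a)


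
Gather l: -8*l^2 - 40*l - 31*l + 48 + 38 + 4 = -8*l^2 - 71*l + 90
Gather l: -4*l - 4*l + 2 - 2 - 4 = -8*l - 4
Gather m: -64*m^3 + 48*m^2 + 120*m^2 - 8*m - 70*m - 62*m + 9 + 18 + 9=-64*m^3 + 168*m^2 - 140*m + 36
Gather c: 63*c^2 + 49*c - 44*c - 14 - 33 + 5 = 63*c^2 + 5*c - 42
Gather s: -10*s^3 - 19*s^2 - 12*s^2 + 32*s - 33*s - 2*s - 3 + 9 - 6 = -10*s^3 - 31*s^2 - 3*s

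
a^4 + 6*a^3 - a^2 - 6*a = a*(a - 1)*(a + 1)*(a + 6)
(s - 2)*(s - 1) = s^2 - 3*s + 2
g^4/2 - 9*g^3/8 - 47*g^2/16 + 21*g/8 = g*(g/2 + 1)*(g - 7/2)*(g - 3/4)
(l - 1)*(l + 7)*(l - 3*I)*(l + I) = l^4 + 6*l^3 - 2*I*l^3 - 4*l^2 - 12*I*l^2 + 18*l + 14*I*l - 21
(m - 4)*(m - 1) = m^2 - 5*m + 4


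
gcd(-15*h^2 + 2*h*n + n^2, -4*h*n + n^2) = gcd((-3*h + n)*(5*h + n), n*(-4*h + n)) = 1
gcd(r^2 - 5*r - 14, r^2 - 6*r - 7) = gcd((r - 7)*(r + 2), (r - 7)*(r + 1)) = r - 7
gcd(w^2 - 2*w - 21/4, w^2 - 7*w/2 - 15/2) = w + 3/2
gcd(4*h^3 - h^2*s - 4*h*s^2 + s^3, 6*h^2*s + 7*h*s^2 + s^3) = h + s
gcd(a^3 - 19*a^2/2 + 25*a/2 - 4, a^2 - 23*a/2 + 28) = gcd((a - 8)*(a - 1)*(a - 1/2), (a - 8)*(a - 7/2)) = a - 8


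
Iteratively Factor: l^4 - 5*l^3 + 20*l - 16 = (l - 2)*(l^3 - 3*l^2 - 6*l + 8) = (l - 2)*(l - 1)*(l^2 - 2*l - 8) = (l - 4)*(l - 2)*(l - 1)*(l + 2)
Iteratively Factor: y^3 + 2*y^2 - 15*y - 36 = (y - 4)*(y^2 + 6*y + 9) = (y - 4)*(y + 3)*(y + 3)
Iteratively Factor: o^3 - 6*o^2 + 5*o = (o)*(o^2 - 6*o + 5) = o*(o - 5)*(o - 1)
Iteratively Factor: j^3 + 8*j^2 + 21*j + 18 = (j + 2)*(j^2 + 6*j + 9) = (j + 2)*(j + 3)*(j + 3)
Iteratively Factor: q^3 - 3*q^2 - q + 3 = (q - 3)*(q^2 - 1) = (q - 3)*(q - 1)*(q + 1)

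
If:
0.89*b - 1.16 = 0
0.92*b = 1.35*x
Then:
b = 1.30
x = 0.89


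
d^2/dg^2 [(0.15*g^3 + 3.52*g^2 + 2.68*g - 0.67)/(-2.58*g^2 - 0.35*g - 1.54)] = (-8.88178419700125e-16*g^5 + 2.8421709430404e-14*g^4 - 28.165974*g^3 + 110.187612*g^2 + 65.384676*g - 18.966962)/(17.173512*g^6 + 6.98922*g^5 + 31.700718*g^4 + 8.386595*g^3 + 18.922134*g^2 + 2.49018*g + 3.652264)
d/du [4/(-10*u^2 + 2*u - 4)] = 2*(10*u - 1)/(5*u^2 - u + 2)^2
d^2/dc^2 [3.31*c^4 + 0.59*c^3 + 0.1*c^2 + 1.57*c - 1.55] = 39.72*c^2 + 3.54*c + 0.2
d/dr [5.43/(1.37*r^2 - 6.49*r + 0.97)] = (35.2407 - 14.8782*r)/(1.37*r^2 - 6.49*r + 0.97)^2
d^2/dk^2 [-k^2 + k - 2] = -2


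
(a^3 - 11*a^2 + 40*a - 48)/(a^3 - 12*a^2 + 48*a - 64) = (a - 3)/(a - 4)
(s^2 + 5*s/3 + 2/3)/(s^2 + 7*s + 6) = (s + 2/3)/(s + 6)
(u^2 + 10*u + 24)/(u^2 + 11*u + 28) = (u + 6)/(u + 7)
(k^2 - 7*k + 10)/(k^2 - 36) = (k^2 - 7*k + 10)/(k^2 - 36)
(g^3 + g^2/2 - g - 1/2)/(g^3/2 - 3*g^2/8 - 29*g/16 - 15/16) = 8*(2*g^2 - g - 1)/(8*g^2 - 14*g - 15)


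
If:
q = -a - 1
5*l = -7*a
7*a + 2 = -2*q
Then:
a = 0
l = 0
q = -1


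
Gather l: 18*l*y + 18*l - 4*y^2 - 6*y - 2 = l*(18*y + 18) - 4*y^2 - 6*y - 2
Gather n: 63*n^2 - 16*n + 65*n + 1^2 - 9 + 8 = 63*n^2 + 49*n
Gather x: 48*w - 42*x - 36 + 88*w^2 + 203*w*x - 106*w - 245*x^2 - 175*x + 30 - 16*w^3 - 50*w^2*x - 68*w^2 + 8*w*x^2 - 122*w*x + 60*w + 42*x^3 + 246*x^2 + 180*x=-16*w^3 + 20*w^2 + 2*w + 42*x^3 + x^2*(8*w + 1) + x*(-50*w^2 + 81*w - 37) - 6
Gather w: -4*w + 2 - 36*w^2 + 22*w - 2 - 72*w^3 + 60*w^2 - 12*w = -72*w^3 + 24*w^2 + 6*w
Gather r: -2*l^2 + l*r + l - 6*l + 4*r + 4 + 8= -2*l^2 - 5*l + r*(l + 4) + 12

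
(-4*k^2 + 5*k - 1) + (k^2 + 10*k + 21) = -3*k^2 + 15*k + 20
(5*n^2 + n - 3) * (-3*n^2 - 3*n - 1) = -15*n^4 - 18*n^3 + n^2 + 8*n + 3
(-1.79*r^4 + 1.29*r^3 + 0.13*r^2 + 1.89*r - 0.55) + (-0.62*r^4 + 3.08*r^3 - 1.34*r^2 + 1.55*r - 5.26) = -2.41*r^4 + 4.37*r^3 - 1.21*r^2 + 3.44*r - 5.81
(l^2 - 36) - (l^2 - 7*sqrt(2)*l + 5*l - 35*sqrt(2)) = -5*l + 7*sqrt(2)*l - 36 + 35*sqrt(2)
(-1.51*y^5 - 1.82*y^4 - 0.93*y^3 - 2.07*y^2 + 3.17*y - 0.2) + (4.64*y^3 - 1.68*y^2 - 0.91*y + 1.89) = -1.51*y^5 - 1.82*y^4 + 3.71*y^3 - 3.75*y^2 + 2.26*y + 1.69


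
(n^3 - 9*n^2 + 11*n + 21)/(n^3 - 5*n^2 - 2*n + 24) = (n^2 - 6*n - 7)/(n^2 - 2*n - 8)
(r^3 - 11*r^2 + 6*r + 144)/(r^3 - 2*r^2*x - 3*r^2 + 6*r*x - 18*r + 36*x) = (8 - r)/(-r + 2*x)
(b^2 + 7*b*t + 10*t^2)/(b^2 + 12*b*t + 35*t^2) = (b + 2*t)/(b + 7*t)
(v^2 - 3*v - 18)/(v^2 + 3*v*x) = (v^2 - 3*v - 18)/(v*(v + 3*x))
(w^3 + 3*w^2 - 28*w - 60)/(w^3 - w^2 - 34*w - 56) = (w^2 + w - 30)/(w^2 - 3*w - 28)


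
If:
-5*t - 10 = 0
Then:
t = -2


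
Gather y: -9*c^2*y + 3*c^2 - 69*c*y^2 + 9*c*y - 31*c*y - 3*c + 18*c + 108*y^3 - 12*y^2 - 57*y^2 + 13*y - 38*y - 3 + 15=3*c^2 + 15*c + 108*y^3 + y^2*(-69*c - 69) + y*(-9*c^2 - 22*c - 25) + 12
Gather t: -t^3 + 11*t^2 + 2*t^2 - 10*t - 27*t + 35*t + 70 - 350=-t^3 + 13*t^2 - 2*t - 280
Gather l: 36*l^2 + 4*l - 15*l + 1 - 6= 36*l^2 - 11*l - 5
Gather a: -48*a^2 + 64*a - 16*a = -48*a^2 + 48*a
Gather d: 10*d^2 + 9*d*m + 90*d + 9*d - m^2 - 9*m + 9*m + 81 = 10*d^2 + d*(9*m + 99) - m^2 + 81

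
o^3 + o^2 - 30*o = o*(o - 5)*(o + 6)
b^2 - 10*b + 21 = (b - 7)*(b - 3)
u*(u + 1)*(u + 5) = u^3 + 6*u^2 + 5*u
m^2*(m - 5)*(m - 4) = m^4 - 9*m^3 + 20*m^2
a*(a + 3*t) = a^2 + 3*a*t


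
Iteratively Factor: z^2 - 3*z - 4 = (z - 4)*(z + 1)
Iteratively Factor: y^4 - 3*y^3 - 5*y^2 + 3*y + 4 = (y + 1)*(y^3 - 4*y^2 - y + 4) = (y + 1)^2*(y^2 - 5*y + 4) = (y - 4)*(y + 1)^2*(y - 1)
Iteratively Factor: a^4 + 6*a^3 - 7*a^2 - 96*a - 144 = (a + 3)*(a^3 + 3*a^2 - 16*a - 48) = (a + 3)^2*(a^2 - 16) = (a - 4)*(a + 3)^2*(a + 4)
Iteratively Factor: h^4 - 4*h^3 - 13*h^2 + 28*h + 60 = (h + 2)*(h^3 - 6*h^2 - h + 30) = (h + 2)^2*(h^2 - 8*h + 15) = (h - 5)*(h + 2)^2*(h - 3)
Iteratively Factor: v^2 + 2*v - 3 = (v + 3)*(v - 1)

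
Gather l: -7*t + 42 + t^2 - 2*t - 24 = t^2 - 9*t + 18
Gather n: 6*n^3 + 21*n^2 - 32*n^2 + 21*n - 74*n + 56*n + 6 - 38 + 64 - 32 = 6*n^3 - 11*n^2 + 3*n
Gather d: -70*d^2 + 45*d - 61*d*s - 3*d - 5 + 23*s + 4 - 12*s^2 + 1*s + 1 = -70*d^2 + d*(42 - 61*s) - 12*s^2 + 24*s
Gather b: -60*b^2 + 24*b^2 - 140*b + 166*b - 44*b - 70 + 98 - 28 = -36*b^2 - 18*b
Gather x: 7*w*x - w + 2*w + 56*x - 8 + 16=w + x*(7*w + 56) + 8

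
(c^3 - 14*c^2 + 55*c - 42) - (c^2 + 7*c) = c^3 - 15*c^2 + 48*c - 42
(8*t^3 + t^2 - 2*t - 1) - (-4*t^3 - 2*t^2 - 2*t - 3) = 12*t^3 + 3*t^2 + 2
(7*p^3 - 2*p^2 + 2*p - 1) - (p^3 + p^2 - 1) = 6*p^3 - 3*p^2 + 2*p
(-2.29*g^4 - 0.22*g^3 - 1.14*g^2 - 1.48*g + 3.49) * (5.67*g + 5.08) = -12.9843*g^5 - 12.8806*g^4 - 7.5814*g^3 - 14.1828*g^2 + 12.2699*g + 17.7292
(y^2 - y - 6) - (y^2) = -y - 6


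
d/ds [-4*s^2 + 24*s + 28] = 24 - 8*s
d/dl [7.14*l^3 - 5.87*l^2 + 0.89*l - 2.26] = 21.42*l^2 - 11.74*l + 0.89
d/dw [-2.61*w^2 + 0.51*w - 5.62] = 0.51 - 5.22*w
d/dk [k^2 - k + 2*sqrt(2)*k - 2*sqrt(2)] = 2*k - 1 + 2*sqrt(2)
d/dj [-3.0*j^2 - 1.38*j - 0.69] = -6.0*j - 1.38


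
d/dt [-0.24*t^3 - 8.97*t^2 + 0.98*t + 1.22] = -0.72*t^2 - 17.94*t + 0.98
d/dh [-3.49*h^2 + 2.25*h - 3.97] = 2.25 - 6.98*h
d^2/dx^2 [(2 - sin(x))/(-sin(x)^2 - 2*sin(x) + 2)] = (-sin(x)^5 + 10*sin(x)^4 + 2*sin(x)^3 + 8*sin(x)^2 - 8*sin(x) - 16)/(sin(x)^2 + 2*sin(x) - 2)^3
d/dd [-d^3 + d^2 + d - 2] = -3*d^2 + 2*d + 1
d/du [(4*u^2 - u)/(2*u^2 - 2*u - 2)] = (-3*u^2 - 8*u + 1)/(2*(u^4 - 2*u^3 - u^2 + 2*u + 1))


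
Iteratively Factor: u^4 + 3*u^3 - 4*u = (u + 2)*(u^3 + u^2 - 2*u) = (u + 2)^2*(u^2 - u) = u*(u + 2)^2*(u - 1)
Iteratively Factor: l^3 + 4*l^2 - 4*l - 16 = (l - 2)*(l^2 + 6*l + 8) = (l - 2)*(l + 4)*(l + 2)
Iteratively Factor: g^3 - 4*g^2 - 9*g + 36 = (g - 3)*(g^2 - g - 12) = (g - 3)*(g + 3)*(g - 4)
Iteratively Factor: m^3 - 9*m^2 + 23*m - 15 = (m - 1)*(m^2 - 8*m + 15) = (m - 5)*(m - 1)*(m - 3)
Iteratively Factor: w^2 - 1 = (w - 1)*(w + 1)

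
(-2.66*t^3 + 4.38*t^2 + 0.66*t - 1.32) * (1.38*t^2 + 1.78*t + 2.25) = -3.6708*t^5 + 1.3096*t^4 + 2.7222*t^3 + 9.2082*t^2 - 0.8646*t - 2.97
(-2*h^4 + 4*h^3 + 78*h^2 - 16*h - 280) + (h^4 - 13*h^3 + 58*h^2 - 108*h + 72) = -h^4 - 9*h^3 + 136*h^2 - 124*h - 208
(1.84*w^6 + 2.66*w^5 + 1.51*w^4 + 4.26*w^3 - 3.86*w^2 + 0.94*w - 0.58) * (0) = 0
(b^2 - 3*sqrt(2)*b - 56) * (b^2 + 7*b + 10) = b^4 - 3*sqrt(2)*b^3 + 7*b^3 - 46*b^2 - 21*sqrt(2)*b^2 - 392*b - 30*sqrt(2)*b - 560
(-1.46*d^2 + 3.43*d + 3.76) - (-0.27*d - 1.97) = -1.46*d^2 + 3.7*d + 5.73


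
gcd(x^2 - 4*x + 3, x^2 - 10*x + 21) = x - 3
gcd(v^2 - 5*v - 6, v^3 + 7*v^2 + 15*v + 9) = v + 1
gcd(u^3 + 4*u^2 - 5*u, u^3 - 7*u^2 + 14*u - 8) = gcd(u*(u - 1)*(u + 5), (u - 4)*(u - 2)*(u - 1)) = u - 1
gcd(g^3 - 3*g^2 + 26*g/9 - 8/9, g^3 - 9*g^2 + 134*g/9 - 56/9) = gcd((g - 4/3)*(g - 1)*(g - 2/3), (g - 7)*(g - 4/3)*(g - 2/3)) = g^2 - 2*g + 8/9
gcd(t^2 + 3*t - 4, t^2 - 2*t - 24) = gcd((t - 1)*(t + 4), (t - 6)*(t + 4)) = t + 4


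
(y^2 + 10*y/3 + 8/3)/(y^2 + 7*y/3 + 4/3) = (y + 2)/(y + 1)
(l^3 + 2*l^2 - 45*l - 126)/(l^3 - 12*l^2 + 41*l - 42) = (l^2 + 9*l + 18)/(l^2 - 5*l + 6)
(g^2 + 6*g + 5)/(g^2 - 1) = (g + 5)/(g - 1)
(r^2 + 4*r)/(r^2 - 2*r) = (r + 4)/(r - 2)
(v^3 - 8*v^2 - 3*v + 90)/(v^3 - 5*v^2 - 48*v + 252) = (v^2 - 2*v - 15)/(v^2 + v - 42)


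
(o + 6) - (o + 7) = -1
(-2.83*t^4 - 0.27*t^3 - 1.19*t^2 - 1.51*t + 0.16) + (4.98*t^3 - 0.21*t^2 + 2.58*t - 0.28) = -2.83*t^4 + 4.71*t^3 - 1.4*t^2 + 1.07*t - 0.12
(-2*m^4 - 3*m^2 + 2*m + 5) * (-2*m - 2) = 4*m^5 + 4*m^4 + 6*m^3 + 2*m^2 - 14*m - 10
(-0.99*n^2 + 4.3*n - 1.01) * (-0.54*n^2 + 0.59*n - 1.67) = 0.5346*n^4 - 2.9061*n^3 + 4.7357*n^2 - 7.7769*n + 1.6867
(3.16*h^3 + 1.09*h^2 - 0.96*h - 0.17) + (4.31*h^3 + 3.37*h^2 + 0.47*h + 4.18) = 7.47*h^3 + 4.46*h^2 - 0.49*h + 4.01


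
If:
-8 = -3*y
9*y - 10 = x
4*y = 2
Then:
No Solution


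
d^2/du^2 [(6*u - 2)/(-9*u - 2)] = 540/(9*u + 2)^3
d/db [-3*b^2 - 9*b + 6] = -6*b - 9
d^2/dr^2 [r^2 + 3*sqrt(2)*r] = 2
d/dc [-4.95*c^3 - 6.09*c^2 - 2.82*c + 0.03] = -14.85*c^2 - 12.18*c - 2.82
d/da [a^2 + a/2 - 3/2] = 2*a + 1/2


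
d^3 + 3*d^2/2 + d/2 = d*(d + 1/2)*(d + 1)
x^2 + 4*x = x*(x + 4)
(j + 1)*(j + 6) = j^2 + 7*j + 6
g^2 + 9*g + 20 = (g + 4)*(g + 5)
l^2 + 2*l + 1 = (l + 1)^2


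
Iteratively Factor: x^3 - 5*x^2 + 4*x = (x)*(x^2 - 5*x + 4) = x*(x - 1)*(x - 4)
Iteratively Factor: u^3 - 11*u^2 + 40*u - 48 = (u - 4)*(u^2 - 7*u + 12) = (u - 4)^2*(u - 3)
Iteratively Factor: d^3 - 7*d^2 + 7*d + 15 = (d - 5)*(d^2 - 2*d - 3) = (d - 5)*(d + 1)*(d - 3)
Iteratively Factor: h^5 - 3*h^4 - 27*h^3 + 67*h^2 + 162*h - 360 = (h - 3)*(h^4 - 27*h^2 - 14*h + 120) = (h - 3)*(h - 2)*(h^3 + 2*h^2 - 23*h - 60) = (h - 3)*(h - 2)*(h + 4)*(h^2 - 2*h - 15) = (h - 5)*(h - 3)*(h - 2)*(h + 4)*(h + 3)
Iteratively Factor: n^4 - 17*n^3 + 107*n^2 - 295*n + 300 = (n - 4)*(n^3 - 13*n^2 + 55*n - 75) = (n - 5)*(n - 4)*(n^2 - 8*n + 15) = (n - 5)*(n - 4)*(n - 3)*(n - 5)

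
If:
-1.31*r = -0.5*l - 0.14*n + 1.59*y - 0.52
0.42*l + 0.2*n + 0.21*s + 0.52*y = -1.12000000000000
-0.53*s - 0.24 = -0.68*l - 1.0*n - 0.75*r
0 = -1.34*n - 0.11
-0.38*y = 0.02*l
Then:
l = -1.37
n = -0.08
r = -0.22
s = -2.69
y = 0.07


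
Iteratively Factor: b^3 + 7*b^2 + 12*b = (b)*(b^2 + 7*b + 12) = b*(b + 4)*(b + 3)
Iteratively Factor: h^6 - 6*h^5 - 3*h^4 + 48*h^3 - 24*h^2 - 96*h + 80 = (h + 2)*(h^5 - 8*h^4 + 13*h^3 + 22*h^2 - 68*h + 40) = (h - 2)*(h + 2)*(h^4 - 6*h^3 + h^2 + 24*h - 20) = (h - 5)*(h - 2)*(h + 2)*(h^3 - h^2 - 4*h + 4) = (h - 5)*(h - 2)*(h - 1)*(h + 2)*(h^2 - 4) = (h - 5)*(h - 2)^2*(h - 1)*(h + 2)*(h + 2)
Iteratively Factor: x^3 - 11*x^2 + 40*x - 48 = (x - 4)*(x^2 - 7*x + 12) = (x - 4)*(x - 3)*(x - 4)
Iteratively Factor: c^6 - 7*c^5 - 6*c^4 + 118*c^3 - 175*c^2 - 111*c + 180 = (c - 1)*(c^5 - 6*c^4 - 12*c^3 + 106*c^2 - 69*c - 180) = (c - 1)*(c + 1)*(c^4 - 7*c^3 - 5*c^2 + 111*c - 180) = (c - 1)*(c + 1)*(c + 4)*(c^3 - 11*c^2 + 39*c - 45) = (c - 3)*(c - 1)*(c + 1)*(c + 4)*(c^2 - 8*c + 15) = (c - 3)^2*(c - 1)*(c + 1)*(c + 4)*(c - 5)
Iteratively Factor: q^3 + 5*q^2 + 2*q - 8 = (q + 4)*(q^2 + q - 2) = (q - 1)*(q + 4)*(q + 2)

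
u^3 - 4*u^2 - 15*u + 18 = (u - 6)*(u - 1)*(u + 3)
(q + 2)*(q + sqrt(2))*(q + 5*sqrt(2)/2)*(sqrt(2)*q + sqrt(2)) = sqrt(2)*q^4 + 3*sqrt(2)*q^3 + 7*q^3 + 7*sqrt(2)*q^2 + 21*q^2 + 14*q + 15*sqrt(2)*q + 10*sqrt(2)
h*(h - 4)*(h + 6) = h^3 + 2*h^2 - 24*h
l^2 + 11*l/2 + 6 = (l + 3/2)*(l + 4)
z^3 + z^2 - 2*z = z*(z - 1)*(z + 2)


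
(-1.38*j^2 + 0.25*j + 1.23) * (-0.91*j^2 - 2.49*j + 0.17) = 1.2558*j^4 + 3.2087*j^3 - 1.9764*j^2 - 3.0202*j + 0.2091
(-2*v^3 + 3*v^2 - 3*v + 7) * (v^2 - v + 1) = -2*v^5 + 5*v^4 - 8*v^3 + 13*v^2 - 10*v + 7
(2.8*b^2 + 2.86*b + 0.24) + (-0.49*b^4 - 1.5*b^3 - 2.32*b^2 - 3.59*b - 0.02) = -0.49*b^4 - 1.5*b^3 + 0.48*b^2 - 0.73*b + 0.22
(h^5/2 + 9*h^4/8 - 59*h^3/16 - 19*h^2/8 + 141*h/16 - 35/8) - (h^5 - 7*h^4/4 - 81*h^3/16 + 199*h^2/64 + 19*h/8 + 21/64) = -h^5/2 + 23*h^4/8 + 11*h^3/8 - 351*h^2/64 + 103*h/16 - 301/64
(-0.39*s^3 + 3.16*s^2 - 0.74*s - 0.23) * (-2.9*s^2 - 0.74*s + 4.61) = 1.131*s^5 - 8.8754*s^4 - 1.9903*s^3 + 15.7822*s^2 - 3.2412*s - 1.0603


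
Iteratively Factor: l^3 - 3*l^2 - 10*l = (l - 5)*(l^2 + 2*l) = l*(l - 5)*(l + 2)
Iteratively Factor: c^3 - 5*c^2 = (c)*(c^2 - 5*c) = c*(c - 5)*(c)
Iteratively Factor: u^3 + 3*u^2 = (u + 3)*(u^2) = u*(u + 3)*(u)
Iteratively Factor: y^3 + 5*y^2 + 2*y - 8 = (y - 1)*(y^2 + 6*y + 8) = (y - 1)*(y + 4)*(y + 2)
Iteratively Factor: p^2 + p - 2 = (p - 1)*(p + 2)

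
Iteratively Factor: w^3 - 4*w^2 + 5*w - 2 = (w - 2)*(w^2 - 2*w + 1) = (w - 2)*(w - 1)*(w - 1)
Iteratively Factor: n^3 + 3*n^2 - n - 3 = (n + 1)*(n^2 + 2*n - 3) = (n + 1)*(n + 3)*(n - 1)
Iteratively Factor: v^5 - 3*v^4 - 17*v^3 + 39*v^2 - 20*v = (v)*(v^4 - 3*v^3 - 17*v^2 + 39*v - 20) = v*(v - 5)*(v^3 + 2*v^2 - 7*v + 4) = v*(v - 5)*(v - 1)*(v^2 + 3*v - 4) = v*(v - 5)*(v - 1)^2*(v + 4)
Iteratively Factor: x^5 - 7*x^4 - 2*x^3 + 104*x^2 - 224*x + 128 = (x - 1)*(x^4 - 6*x^3 - 8*x^2 + 96*x - 128) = (x - 4)*(x - 1)*(x^3 - 2*x^2 - 16*x + 32) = (x - 4)*(x - 2)*(x - 1)*(x^2 - 16) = (x - 4)*(x - 2)*(x - 1)*(x + 4)*(x - 4)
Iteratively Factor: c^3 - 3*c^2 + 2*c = (c)*(c^2 - 3*c + 2) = c*(c - 2)*(c - 1)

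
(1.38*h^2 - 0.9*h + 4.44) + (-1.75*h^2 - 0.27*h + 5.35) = -0.37*h^2 - 1.17*h + 9.79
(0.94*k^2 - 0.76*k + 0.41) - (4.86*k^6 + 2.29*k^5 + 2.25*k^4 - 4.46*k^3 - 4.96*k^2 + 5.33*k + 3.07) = -4.86*k^6 - 2.29*k^5 - 2.25*k^4 + 4.46*k^3 + 5.9*k^2 - 6.09*k - 2.66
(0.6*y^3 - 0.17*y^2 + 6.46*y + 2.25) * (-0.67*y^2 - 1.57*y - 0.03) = -0.402*y^5 - 0.8281*y^4 - 4.0793*y^3 - 11.6446*y^2 - 3.7263*y - 0.0675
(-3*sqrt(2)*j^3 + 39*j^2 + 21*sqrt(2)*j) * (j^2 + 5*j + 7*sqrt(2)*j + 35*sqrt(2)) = -3*sqrt(2)*j^5 - 15*sqrt(2)*j^4 - 3*j^4 - 15*j^3 + 294*sqrt(2)*j^3 + 294*j^2 + 1470*sqrt(2)*j^2 + 1470*j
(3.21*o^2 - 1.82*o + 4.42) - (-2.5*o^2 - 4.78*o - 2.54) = 5.71*o^2 + 2.96*o + 6.96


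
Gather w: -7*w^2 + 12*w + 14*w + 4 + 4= -7*w^2 + 26*w + 8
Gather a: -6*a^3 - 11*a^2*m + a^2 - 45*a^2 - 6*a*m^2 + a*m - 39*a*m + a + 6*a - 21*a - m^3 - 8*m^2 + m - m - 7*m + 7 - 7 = -6*a^3 + a^2*(-11*m - 44) + a*(-6*m^2 - 38*m - 14) - m^3 - 8*m^2 - 7*m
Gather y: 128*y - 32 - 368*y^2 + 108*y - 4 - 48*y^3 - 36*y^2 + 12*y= -48*y^3 - 404*y^2 + 248*y - 36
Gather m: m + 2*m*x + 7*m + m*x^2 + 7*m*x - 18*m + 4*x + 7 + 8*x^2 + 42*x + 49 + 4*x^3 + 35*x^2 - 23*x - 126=m*(x^2 + 9*x - 10) + 4*x^3 + 43*x^2 + 23*x - 70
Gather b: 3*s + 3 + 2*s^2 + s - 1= 2*s^2 + 4*s + 2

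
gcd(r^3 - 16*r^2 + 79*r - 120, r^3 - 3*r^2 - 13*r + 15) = r - 5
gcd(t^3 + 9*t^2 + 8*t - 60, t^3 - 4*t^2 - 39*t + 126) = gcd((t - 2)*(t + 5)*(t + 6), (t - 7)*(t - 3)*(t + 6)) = t + 6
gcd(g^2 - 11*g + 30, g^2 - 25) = g - 5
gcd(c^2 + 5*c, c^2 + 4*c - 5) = c + 5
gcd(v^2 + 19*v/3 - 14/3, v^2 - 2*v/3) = v - 2/3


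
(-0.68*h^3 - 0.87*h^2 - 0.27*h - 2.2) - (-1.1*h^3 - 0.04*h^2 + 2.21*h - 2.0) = 0.42*h^3 - 0.83*h^2 - 2.48*h - 0.2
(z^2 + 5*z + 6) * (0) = 0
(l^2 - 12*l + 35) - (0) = l^2 - 12*l + 35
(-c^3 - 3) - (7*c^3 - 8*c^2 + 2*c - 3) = -8*c^3 + 8*c^2 - 2*c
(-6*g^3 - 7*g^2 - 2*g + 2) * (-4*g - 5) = 24*g^4 + 58*g^3 + 43*g^2 + 2*g - 10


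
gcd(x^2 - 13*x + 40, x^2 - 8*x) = x - 8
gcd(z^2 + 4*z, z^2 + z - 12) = z + 4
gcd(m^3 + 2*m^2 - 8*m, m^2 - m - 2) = m - 2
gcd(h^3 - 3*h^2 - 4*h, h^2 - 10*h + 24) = h - 4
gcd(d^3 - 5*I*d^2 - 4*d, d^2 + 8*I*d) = d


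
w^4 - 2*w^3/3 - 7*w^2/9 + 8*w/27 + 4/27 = (w - 1)*(w - 2/3)*(w + 1/3)*(w + 2/3)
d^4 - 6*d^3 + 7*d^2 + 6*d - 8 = (d - 4)*(d - 2)*(d - 1)*(d + 1)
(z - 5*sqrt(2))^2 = z^2 - 10*sqrt(2)*z + 50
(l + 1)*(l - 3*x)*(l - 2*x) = l^3 - 5*l^2*x + l^2 + 6*l*x^2 - 5*l*x + 6*x^2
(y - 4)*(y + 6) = y^2 + 2*y - 24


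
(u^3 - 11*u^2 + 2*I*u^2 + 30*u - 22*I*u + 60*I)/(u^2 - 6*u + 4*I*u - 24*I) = (u^2 + u*(-5 + 2*I) - 10*I)/(u + 4*I)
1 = 1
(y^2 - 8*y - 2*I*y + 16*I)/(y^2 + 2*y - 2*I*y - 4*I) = (y - 8)/(y + 2)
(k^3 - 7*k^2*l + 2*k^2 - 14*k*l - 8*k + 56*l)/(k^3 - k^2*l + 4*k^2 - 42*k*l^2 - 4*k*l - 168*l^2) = (k - 2)/(k + 6*l)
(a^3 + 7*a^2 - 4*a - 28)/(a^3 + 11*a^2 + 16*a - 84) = (a + 2)/(a + 6)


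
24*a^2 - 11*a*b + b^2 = (-8*a + b)*(-3*a + b)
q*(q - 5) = q^2 - 5*q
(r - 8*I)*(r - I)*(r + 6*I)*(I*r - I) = I*r^4 + 3*r^3 - I*r^3 - 3*r^2 + 46*I*r^2 + 48*r - 46*I*r - 48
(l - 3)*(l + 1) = l^2 - 2*l - 3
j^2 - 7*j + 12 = (j - 4)*(j - 3)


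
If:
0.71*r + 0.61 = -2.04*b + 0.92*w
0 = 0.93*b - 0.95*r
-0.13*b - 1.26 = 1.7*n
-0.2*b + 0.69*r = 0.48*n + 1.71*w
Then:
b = -0.17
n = -0.73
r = -0.17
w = 0.16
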